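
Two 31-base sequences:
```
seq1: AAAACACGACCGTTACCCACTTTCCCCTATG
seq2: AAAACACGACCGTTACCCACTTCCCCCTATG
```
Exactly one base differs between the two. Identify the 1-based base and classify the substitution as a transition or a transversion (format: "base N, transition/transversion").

base 23, transition

The sequences differ only at base 23: T→C (pyrimidine→pyrimidine), a transition.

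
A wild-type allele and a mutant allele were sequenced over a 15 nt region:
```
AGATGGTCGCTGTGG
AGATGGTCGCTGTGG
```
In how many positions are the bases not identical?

0

No positions differ; the sequences are identical.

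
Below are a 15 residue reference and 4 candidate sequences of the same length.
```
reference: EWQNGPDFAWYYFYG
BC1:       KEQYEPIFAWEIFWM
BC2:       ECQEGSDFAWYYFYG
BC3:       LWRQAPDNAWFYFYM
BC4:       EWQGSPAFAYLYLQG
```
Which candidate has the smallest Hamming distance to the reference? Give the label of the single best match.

BC1 differs at 9 positions; BC2 differs at 3 positions; BC3 differs at 7 positions; BC4 differs at 7 positions. The closest is BC2.

BC2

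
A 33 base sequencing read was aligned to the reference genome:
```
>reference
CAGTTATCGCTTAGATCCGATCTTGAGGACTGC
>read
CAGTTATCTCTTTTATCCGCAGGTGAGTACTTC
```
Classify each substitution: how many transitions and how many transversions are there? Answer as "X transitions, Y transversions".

0 transitions, 9 transversions

Mismatches (1-based):
site 9: G→T (purine→pyrimidine, transversion)
site 13: A→T (purine→pyrimidine, transversion)
site 14: G→T (purine→pyrimidine, transversion)
site 20: A→C (purine→pyrimidine, transversion)
site 21: T→A (pyrimidine→purine, transversion)
site 22: C→G (pyrimidine→purine, transversion)
site 23: T→G (pyrimidine→purine, transversion)
site 28: G→T (purine→pyrimidine, transversion)
site 32: G→T (purine→pyrimidine, transversion)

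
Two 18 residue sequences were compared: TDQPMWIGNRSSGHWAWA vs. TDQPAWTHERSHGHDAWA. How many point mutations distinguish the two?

6

Comparing position by position, 6 positions differ: 5 (M/A), 7 (I/T), 8 (G/H), 9 (N/E), 12 (S/H), 15 (W/D).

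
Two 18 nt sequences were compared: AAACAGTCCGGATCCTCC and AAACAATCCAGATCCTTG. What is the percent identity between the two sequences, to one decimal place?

77.8%

4 positions differ (6, 10, 17, 18), so 14 of 18 match: 14/18 = 77.78%.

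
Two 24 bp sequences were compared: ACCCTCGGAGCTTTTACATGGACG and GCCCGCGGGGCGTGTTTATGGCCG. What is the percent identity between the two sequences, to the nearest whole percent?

8 positions differ (1, 5, 9, 12, 14, 16, 17, 22), so 16 of 24 match: 16/24 = 66.67%.

67%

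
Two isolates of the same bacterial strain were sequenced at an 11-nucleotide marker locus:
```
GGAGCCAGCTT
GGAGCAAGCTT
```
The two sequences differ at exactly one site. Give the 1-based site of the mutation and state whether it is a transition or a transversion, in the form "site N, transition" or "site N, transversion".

site 6, transversion

The sequences differ only at site 6: C→A (pyrimidine→purine), a transversion.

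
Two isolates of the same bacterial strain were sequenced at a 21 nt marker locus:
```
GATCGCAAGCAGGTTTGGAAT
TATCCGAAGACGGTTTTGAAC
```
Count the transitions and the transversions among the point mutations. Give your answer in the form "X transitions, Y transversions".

Transitions (purine↔purine or pyrimidine↔pyrimidine): 21 T→C.
Transversions (purine↔pyrimidine): 1 G→T, 5 G→C, 6 C→G, 10 C→A, 11 A→C, 17 G→T.

1 transition, 6 transversions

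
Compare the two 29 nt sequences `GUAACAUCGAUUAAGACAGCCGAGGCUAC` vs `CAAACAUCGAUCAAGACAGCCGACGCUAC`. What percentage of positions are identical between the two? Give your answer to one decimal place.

Mismatches at positions 1, 2, 12, 24 (1-based): 4 of 29.
Identical positions: 25/29 = 86.21% → 86.2%.

86.2%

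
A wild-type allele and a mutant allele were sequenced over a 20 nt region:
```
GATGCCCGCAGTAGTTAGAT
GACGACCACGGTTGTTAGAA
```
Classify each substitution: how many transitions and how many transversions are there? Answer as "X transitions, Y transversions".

3 transitions, 3 transversions

Mismatches (1-based):
position 3: T→C (pyrimidine→pyrimidine, transition)
position 5: C→A (pyrimidine→purine, transversion)
position 8: G→A (purine→purine, transition)
position 10: A→G (purine→purine, transition)
position 13: A→T (purine→pyrimidine, transversion)
position 20: T→A (pyrimidine→purine, transversion)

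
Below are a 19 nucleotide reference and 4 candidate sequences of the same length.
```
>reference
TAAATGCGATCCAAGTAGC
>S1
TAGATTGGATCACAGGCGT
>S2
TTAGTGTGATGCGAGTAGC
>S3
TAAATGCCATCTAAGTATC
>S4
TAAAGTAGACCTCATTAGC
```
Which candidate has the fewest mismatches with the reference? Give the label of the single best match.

Hamming distances to reference — S1: 8; S2: 5; S3: 3; S4: 7.
Smallest is S3 with 3 mismatches.

S3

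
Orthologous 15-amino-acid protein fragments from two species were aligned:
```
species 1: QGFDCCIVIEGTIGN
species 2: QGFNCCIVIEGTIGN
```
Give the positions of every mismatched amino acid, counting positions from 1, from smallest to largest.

4

Differences at position 4 (D→N).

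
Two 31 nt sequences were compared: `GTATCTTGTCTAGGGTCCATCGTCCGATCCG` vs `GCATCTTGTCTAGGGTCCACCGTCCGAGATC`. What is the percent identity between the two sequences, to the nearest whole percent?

81%

Mismatches at positions 2, 20, 28, 29, 30, 31 (1-based): 6 of 31.
Identical positions: 25/31 = 80.65% → 81%.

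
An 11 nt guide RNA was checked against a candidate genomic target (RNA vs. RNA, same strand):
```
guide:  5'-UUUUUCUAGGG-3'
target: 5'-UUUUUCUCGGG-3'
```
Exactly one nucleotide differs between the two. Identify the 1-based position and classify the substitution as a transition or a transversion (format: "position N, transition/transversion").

position 8, transversion

Position 8 changes A→C. A is a purine and C is a pyrimidine, so this is a transversion.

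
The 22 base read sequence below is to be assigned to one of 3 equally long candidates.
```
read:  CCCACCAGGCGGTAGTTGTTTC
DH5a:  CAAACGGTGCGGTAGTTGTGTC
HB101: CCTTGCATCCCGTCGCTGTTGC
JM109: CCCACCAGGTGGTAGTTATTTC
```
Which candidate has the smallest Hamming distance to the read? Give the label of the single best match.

JM109

Hamming distances to read — DH5a: 6; HB101: 9; JM109: 2.
Smallest is JM109 with 2 mismatches.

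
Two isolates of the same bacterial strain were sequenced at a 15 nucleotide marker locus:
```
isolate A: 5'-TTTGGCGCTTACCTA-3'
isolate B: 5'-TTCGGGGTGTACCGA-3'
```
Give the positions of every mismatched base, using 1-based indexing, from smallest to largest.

3, 6, 8, 9, 14

Scanning 1-based: 3: T/C; 6: C/G; 8: C/T; 9: T/G; 14: T/G.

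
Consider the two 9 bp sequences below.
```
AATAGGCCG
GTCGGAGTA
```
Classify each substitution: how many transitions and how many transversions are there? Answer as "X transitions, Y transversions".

Mismatches (1-based):
base 1: A→G (purine→purine, transition)
base 2: A→T (purine→pyrimidine, transversion)
base 3: T→C (pyrimidine→pyrimidine, transition)
base 4: A→G (purine→purine, transition)
base 6: G→A (purine→purine, transition)
base 7: C→G (pyrimidine→purine, transversion)
base 8: C→T (pyrimidine→pyrimidine, transition)
base 9: G→A (purine→purine, transition)

6 transitions, 2 transversions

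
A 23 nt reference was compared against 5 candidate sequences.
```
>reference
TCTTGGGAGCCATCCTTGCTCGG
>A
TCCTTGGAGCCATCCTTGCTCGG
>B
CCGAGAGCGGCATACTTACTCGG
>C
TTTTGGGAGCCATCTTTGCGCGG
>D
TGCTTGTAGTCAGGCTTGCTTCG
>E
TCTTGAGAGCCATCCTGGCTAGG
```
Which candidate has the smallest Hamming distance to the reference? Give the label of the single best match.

A

Hamming distances to reference — A: 2; B: 8; C: 3; D: 9; E: 3.
Smallest is A with 2 mismatches.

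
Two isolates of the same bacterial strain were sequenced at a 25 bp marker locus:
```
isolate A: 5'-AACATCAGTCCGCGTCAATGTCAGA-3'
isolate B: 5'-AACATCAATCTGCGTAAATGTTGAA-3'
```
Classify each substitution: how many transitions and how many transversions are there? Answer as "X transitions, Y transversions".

Mismatches (1-based):
position 8: G→A (purine→purine, transition)
position 11: C→T (pyrimidine→pyrimidine, transition)
position 16: C→A (pyrimidine→purine, transversion)
position 22: C→T (pyrimidine→pyrimidine, transition)
position 23: A→G (purine→purine, transition)
position 24: G→A (purine→purine, transition)

5 transitions, 1 transversion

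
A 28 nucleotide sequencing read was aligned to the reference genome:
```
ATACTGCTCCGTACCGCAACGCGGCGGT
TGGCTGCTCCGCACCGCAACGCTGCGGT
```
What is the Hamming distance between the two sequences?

5

Comparing position by position, 5 bases differ: 1 (A/T), 2 (T/G), 3 (A/G), 12 (T/C), 23 (G/T).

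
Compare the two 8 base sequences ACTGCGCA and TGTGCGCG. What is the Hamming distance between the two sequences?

3

Mismatches (1-based): site 1: A→T; site 2: C→G; site 8: A→G.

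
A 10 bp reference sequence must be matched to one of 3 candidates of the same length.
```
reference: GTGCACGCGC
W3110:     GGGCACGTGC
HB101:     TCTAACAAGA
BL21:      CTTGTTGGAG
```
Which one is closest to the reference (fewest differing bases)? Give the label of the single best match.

W3110

W3110 differs at 2 bases; HB101 differs at 7 bases; BL21 differs at 8 bases. The closest is W3110.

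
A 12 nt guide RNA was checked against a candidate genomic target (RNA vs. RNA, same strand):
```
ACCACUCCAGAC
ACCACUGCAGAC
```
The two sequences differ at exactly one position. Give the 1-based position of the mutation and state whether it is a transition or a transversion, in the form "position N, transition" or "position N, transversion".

Position 7 changes C→G. C is a pyrimidine and G is a purine, so this is a transversion.

position 7, transversion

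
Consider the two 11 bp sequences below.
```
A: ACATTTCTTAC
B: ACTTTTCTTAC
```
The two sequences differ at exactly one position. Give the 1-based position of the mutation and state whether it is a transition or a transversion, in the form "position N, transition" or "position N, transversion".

The sequences differ only at position 3: A→T (purine→pyrimidine), a transversion.

position 3, transversion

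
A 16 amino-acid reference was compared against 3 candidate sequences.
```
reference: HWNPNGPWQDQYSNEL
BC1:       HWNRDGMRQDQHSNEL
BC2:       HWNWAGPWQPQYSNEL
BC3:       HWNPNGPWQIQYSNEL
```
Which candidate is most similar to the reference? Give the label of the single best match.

BC3

Hamming distances to reference — BC1: 5; BC2: 3; BC3: 1.
Smallest is BC3 with 1 mismatch.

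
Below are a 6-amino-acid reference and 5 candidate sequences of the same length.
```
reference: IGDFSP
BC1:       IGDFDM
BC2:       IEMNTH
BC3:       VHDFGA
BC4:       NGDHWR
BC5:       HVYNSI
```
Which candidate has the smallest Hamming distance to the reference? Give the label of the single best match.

BC1

BC1 differs at 2 residues; BC2 differs at 5 residues; BC3 differs at 4 residues; BC4 differs at 4 residues; BC5 differs at 5 residues. The closest is BC1.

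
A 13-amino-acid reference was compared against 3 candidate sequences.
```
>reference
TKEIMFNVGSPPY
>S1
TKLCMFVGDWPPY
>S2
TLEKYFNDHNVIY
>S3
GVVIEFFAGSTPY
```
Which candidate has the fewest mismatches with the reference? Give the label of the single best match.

S1 differs at 6 residues; S2 differs at 8 residues; S3 differs at 7 residues. The closest is S1.

S1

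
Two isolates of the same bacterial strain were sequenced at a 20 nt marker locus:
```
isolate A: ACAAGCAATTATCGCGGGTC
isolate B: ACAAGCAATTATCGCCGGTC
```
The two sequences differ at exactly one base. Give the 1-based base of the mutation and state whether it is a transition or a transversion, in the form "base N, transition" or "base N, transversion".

The sequences differ only at base 16: G→C (purine→pyrimidine), a transversion.

base 16, transversion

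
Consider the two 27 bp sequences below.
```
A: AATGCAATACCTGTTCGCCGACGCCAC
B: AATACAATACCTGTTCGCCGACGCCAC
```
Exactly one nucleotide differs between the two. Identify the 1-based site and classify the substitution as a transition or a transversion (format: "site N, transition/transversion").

site 4, transition

The sequences differ only at site 4: G→A (purine→purine), a transition.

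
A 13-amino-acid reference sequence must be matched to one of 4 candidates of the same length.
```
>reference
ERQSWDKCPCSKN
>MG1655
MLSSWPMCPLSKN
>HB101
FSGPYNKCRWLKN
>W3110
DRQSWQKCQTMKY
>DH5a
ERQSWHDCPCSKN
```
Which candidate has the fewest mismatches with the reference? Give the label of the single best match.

Hamming distances to reference — MG1655: 6; HB101: 9; W3110: 6; DH5a: 2.
Smallest is DH5a with 2 mismatches.

DH5a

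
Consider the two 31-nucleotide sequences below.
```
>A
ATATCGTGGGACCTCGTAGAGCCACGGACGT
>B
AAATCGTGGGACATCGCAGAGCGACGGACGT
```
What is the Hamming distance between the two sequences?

4

Mismatches (1-based): site 2: T→A; site 13: C→A; site 17: T→C; site 23: C→G.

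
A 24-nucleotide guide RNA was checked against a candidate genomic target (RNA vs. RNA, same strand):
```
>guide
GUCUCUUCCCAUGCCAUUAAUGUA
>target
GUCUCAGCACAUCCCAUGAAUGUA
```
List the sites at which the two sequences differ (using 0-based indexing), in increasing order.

5, 6, 8, 12, 17

Differences at site 5 (U→A), site 6 (U→G), site 8 (C→A), site 12 (G→C), site 17 (U→G).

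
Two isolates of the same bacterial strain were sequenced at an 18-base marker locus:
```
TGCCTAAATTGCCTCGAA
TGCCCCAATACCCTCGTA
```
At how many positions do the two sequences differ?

5

Mismatches (1-based): position 5: T→C; position 6: A→C; position 10: T→A; position 11: G→C; position 17: A→T.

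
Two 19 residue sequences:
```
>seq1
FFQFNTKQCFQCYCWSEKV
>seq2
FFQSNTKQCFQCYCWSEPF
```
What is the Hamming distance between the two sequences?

Comparing position by position, 3 residues differ: 4 (F/S), 18 (K/P), 19 (V/F).

3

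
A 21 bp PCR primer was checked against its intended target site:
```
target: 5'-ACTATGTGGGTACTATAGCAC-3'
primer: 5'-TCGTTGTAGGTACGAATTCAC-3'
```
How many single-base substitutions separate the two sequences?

The sequences differ at sites 1, 3, 4, 8, 14, 16, 17, 18 (1-based) — 8 in total.

8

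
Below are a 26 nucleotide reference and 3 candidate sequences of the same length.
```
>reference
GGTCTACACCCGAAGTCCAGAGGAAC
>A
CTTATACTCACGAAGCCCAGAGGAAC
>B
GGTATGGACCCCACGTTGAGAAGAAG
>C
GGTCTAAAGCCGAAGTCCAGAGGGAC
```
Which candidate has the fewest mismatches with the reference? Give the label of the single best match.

Hamming distances to reference — A: 6; B: 9; C: 3.
Smallest is C with 3 mismatches.

C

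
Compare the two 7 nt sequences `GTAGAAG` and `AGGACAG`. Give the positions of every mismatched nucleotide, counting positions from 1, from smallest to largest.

Scanning 1-based: 1: G/A; 2: T/G; 3: A/G; 4: G/A; 5: A/C.

1, 2, 3, 4, 5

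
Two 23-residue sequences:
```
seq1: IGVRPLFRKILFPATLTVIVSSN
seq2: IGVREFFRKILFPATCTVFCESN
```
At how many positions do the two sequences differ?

The sequences differ at positions 5, 6, 16, 19, 20, 21 (1-based) — 6 in total.

6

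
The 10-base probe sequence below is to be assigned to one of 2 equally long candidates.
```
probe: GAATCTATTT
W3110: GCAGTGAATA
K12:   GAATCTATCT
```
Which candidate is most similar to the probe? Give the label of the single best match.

K12

W3110 differs at 6 bases; K12 differs at 1 base. The closest is K12.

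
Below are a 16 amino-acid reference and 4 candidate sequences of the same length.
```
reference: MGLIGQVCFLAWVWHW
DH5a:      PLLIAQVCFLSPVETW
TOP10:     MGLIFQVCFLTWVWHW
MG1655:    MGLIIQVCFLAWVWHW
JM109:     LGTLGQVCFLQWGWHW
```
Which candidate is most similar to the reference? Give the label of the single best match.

Hamming distances to reference — DH5a: 7; TOP10: 2; MG1655: 1; JM109: 5.
Smallest is MG1655 with 1 mismatch.

MG1655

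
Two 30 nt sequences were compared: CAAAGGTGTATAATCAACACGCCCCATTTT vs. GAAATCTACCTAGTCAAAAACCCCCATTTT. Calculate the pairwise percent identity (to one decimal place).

66.7%

10 positions differ (1, 5, 6, 8, 9, 10, 13, 18, 20, 21), so 20 of 30 match: 20/30 = 66.67%.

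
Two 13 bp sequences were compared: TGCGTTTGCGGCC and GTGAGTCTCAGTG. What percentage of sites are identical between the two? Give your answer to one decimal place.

23.1%

10 positions differ (1, 2, 3, 4, 5, 7, 8, 10, 12, 13), so 3 of 13 match: 3/13 = 23.08%.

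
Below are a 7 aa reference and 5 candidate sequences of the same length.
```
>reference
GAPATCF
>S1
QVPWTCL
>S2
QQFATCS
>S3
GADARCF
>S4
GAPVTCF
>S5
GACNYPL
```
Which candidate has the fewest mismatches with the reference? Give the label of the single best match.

S1 differs at 4 positions; S2 differs at 4 positions; S3 differs at 2 positions; S4 differs at 1 position; S5 differs at 5 positions. The closest is S4.

S4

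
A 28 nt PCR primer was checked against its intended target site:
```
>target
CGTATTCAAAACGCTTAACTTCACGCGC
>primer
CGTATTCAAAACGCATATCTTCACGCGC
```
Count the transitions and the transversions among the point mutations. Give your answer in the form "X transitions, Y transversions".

0 transitions, 2 transversions

Transitions (purine↔purine or pyrimidine↔pyrimidine): none.
Transversions (purine↔pyrimidine): 15 T→A, 18 A→T.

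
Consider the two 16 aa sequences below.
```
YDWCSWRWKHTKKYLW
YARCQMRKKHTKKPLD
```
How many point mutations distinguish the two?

Mismatches (1-based): position 2: D→A; position 3: W→R; position 5: S→Q; position 6: W→M; position 8: W→K; position 14: Y→P; position 16: W→D.

7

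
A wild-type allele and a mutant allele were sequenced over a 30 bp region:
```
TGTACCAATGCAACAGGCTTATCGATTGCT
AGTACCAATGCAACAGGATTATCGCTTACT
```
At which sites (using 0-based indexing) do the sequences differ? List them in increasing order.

0, 17, 24, 27

Scanning 0-based: 0: T/A; 17: C/A; 24: A/C; 27: G/A.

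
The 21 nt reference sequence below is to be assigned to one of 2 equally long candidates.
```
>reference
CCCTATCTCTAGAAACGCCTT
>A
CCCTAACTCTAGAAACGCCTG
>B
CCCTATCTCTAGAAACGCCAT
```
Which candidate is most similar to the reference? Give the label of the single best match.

Hamming distances to reference — A: 2; B: 1.
Smallest is B with 1 mismatch.

B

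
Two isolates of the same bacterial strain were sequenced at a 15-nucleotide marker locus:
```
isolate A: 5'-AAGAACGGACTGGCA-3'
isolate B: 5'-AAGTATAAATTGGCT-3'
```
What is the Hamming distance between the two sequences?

6

Comparing position by position, 6 bases differ: 4 (A/T), 6 (C/T), 7 (G/A), 8 (G/A), 10 (C/T), 15 (A/T).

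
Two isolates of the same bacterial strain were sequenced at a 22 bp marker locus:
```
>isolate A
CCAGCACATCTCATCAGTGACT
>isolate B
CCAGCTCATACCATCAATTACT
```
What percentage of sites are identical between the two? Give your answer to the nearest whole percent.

77%

Mismatches at positions 6, 10, 11, 17, 19 (1-based): 5 of 22.
Identical positions: 17/22 = 77.27% → 77%.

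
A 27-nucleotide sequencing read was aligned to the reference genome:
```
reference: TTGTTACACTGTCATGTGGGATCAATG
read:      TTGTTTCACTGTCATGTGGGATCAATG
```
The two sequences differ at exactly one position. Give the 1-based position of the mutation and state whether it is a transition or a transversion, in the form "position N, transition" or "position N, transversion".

position 6, transversion

The sequences differ only at position 6: A→T (purine→pyrimidine), a transversion.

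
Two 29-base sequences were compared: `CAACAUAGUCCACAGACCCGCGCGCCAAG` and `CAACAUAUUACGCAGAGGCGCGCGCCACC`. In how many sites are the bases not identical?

Comparing position by position, 7 sites differ: 8 (G/U), 10 (C/A), 12 (A/G), 17 (C/G), 18 (C/G), 28 (A/C), 29 (G/C).

7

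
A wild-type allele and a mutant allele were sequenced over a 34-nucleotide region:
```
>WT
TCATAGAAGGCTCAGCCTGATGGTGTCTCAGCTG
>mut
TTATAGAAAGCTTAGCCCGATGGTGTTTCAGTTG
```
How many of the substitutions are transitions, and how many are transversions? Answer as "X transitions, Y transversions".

6 transitions, 0 transversions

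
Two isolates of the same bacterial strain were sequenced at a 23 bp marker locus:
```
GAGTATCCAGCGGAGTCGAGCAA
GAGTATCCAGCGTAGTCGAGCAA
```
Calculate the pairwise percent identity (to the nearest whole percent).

96%

1 position differs (13), so 22 of 23 match: 22/23 = 95.65%.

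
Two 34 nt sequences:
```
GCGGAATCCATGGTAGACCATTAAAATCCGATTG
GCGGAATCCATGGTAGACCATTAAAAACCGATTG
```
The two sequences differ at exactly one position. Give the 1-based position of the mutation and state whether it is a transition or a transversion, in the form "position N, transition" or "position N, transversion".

Position 27 changes T→A. T is a pyrimidine and A is a purine, so this is a transversion.

position 27, transversion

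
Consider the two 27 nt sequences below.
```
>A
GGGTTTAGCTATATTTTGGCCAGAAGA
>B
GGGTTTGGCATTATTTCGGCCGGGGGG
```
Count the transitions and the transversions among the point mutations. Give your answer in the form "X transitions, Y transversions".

6 transitions, 2 transversions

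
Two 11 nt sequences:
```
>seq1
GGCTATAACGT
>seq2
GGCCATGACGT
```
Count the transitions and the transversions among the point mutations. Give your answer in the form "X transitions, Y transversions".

Mismatches (1-based):
position 4: T→C (pyrimidine→pyrimidine, transition)
position 7: A→G (purine→purine, transition)

2 transitions, 0 transversions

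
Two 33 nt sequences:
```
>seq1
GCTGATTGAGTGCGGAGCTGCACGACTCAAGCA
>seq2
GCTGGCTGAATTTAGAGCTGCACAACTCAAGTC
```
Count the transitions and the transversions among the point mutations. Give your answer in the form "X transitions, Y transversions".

7 transitions, 2 transversions

Transitions (purine↔purine or pyrimidine↔pyrimidine): 5 A→G, 6 T→C, 10 G→A, 13 C→T, 14 G→A, 24 G→A, 32 C→T.
Transversions (purine↔pyrimidine): 12 G→T, 33 A→C.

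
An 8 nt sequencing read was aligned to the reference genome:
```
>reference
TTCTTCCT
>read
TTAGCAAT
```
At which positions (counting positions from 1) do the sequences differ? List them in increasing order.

3, 4, 5, 6, 7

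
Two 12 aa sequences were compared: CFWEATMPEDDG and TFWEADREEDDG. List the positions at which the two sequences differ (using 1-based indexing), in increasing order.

1, 6, 7, 8

Differences at position 1 (C→T), position 6 (T→D), position 7 (M→R), position 8 (P→E).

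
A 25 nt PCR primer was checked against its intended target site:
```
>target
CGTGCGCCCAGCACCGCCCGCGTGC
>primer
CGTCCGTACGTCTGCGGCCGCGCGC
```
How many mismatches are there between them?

9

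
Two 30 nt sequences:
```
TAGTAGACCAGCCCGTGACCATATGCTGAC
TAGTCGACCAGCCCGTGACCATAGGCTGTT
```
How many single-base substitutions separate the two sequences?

The sequences differ at positions 5, 24, 29, 30 (1-based) — 4 in total.

4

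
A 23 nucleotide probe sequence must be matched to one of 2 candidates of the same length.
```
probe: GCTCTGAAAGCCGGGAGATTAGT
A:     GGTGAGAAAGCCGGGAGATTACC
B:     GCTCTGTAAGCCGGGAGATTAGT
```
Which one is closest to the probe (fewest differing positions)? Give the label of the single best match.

B

A differs at 5 positions; B differs at 1 position. The closest is B.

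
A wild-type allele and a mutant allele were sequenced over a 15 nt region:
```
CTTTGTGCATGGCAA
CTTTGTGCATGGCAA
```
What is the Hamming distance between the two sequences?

No positions differ; the sequences are identical.

0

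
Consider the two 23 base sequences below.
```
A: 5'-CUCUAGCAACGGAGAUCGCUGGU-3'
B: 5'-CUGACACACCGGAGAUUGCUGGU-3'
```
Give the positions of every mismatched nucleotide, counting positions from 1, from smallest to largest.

3, 4, 5, 6, 9, 17

Scanning 1-based: 3: C/G; 4: U/A; 5: A/C; 6: G/A; 9: A/C; 17: C/U.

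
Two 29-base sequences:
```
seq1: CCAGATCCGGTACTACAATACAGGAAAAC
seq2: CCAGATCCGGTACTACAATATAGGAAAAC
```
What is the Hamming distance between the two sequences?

1

Comparing position by position, 1 base differs: 21 (C/T).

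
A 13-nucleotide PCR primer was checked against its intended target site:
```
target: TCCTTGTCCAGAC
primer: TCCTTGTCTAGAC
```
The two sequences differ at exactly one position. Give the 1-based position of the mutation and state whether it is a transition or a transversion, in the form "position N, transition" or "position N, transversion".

Position 9 changes C→T. C is a pyrimidine and T is a pyrimidine, so this is a transition.

position 9, transition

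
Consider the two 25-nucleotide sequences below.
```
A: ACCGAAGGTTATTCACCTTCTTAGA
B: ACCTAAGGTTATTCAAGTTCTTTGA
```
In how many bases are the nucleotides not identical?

4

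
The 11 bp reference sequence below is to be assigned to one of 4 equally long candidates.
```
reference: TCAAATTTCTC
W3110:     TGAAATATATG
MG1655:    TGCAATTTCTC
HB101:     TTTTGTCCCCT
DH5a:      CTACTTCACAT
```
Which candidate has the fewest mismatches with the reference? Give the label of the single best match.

W3110 differs at 4 bases; MG1655 differs at 2 bases; HB101 differs at 8 bases; DH5a differs at 8 bases. The closest is MG1655.

MG1655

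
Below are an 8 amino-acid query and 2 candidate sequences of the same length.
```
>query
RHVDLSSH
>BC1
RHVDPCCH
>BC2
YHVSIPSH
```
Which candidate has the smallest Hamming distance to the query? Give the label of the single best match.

BC1 differs at 3 residues; BC2 differs at 4 residues. The closest is BC1.

BC1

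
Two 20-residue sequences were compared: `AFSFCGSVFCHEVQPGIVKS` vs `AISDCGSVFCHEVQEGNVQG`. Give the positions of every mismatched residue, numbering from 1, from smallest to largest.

2, 4, 15, 17, 19, 20

Scanning 1-based: 2: F/I; 4: F/D; 15: P/E; 17: I/N; 19: K/Q; 20: S/G.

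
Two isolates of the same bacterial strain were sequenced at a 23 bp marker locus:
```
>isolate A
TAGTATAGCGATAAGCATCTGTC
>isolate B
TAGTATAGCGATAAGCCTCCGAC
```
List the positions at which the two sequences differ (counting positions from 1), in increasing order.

Scanning 1-based: 17: A/C; 20: T/C; 22: T/A.

17, 20, 22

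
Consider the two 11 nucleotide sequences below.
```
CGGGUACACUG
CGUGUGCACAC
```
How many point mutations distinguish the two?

Mismatches (1-based): position 3: G→U; position 6: A→G; position 10: U→A; position 11: G→C.

4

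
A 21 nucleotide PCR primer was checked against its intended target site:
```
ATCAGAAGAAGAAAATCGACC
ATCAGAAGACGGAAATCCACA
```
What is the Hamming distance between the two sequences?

Comparing position by position, 4 bases differ: 10 (A/C), 12 (A/G), 18 (G/C), 21 (C/A).

4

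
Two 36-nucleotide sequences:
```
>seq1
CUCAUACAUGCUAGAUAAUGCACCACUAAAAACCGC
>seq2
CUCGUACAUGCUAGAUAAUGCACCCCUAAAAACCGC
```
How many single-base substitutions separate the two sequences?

2

Mismatches (1-based): base 4: A→G; base 25: A→C.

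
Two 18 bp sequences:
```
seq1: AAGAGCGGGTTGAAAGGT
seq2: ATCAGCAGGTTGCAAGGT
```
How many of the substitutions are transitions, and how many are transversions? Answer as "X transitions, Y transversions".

Transitions (purine↔purine or pyrimidine↔pyrimidine): 7 G→A.
Transversions (purine↔pyrimidine): 2 A→T, 3 G→C, 13 A→C.

1 transition, 3 transversions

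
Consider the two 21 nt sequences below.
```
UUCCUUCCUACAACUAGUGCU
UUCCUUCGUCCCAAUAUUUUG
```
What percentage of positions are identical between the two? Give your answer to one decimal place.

61.9%

8 positions differ (8, 10, 12, 14, 17, 19, 20, 21), so 13 of 21 match: 13/21 = 61.9%.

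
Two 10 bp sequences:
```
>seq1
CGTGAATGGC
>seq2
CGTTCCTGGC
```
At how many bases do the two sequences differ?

3

The sequences differ at bases 4, 5, 6 (1-based) — 3 in total.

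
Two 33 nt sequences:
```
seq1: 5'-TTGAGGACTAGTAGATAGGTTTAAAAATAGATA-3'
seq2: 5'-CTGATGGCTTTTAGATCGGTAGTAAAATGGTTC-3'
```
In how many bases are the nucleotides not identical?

12

Comparing position by position, 12 bases differ: 1 (T/C), 5 (G/T), 7 (A/G), 10 (A/T), 11 (G/T), 17 (A/C), 21 (T/A), 22 (T/G), 23 (A/T), 29 (A/G), 31 (A/T), 33 (A/C).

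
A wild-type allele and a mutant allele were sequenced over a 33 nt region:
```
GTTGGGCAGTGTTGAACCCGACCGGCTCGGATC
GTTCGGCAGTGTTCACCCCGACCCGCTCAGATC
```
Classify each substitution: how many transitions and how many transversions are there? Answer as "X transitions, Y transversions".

Mismatches (1-based):
site 4: G→C (purine→pyrimidine, transversion)
site 14: G→C (purine→pyrimidine, transversion)
site 16: A→C (purine→pyrimidine, transversion)
site 24: G→C (purine→pyrimidine, transversion)
site 29: G→A (purine→purine, transition)

1 transition, 4 transversions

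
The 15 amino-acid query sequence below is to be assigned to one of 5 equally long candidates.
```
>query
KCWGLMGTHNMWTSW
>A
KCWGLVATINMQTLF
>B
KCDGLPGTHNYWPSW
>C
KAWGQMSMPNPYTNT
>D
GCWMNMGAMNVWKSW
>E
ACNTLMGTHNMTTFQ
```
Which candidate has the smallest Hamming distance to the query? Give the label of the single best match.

Hamming distances to query — A: 6; B: 4; C: 9; D: 7; E: 6.
Smallest is B with 4 mismatches.

B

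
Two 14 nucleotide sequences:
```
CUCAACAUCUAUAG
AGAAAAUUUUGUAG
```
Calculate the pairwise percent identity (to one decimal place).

50.0%

7 positions differ (1, 2, 3, 6, 7, 9, 11), so 7 of 14 match: 7/14 = 50%.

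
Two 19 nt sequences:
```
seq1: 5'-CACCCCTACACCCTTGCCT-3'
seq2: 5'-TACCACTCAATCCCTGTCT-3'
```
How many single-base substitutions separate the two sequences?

7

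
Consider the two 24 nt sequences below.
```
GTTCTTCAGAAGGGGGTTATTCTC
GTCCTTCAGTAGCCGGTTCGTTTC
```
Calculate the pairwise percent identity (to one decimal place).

70.8%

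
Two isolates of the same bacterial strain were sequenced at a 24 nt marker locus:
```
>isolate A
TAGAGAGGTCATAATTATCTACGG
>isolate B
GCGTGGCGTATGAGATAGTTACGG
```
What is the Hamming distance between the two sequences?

12

The sequences differ at bases 1, 2, 4, 6, 7, 10, 11, 12, 14, 15, 18, 19 (1-based) — 12 in total.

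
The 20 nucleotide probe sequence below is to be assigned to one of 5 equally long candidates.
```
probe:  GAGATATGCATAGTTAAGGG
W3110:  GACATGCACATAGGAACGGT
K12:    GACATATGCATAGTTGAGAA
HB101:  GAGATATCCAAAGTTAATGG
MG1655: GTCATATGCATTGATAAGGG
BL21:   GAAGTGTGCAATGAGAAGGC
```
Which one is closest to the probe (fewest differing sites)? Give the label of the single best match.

Hamming distances to probe — W3110: 8; K12: 4; HB101: 3; MG1655: 4; BL21: 8.
Smallest is HB101 with 3 mismatches.

HB101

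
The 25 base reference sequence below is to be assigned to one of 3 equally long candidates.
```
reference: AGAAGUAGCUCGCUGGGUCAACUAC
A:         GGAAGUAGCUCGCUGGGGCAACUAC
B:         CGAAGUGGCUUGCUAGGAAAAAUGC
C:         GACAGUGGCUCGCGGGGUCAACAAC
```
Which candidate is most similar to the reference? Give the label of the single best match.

A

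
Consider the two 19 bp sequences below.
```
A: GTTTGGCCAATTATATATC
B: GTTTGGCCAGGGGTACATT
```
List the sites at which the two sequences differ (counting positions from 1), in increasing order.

Differences at site 10 (A→G), site 11 (T→G), site 12 (T→G), site 13 (A→G), site 16 (T→C), site 19 (C→T).

10, 11, 12, 13, 16, 19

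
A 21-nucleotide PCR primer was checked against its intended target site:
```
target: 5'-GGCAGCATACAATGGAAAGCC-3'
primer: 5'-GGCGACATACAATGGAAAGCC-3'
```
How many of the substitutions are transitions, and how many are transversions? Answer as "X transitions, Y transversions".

Transitions (purine↔purine or pyrimidine↔pyrimidine): 4 A→G, 5 G→A.
Transversions (purine↔pyrimidine): none.

2 transitions, 0 transversions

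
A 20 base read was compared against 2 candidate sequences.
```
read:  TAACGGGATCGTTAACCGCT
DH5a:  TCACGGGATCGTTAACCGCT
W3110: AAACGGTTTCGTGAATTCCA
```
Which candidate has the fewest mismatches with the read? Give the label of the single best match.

DH5a

Hamming distances to read — DH5a: 1; W3110: 8.
Smallest is DH5a with 1 mismatch.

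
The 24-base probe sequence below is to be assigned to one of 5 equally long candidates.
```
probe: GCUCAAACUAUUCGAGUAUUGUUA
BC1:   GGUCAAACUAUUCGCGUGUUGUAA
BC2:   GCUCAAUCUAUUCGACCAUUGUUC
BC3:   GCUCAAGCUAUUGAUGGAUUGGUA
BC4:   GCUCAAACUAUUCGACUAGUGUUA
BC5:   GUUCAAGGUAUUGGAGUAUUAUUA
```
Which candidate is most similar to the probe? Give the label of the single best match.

Hamming distances to probe — BC1: 4; BC2: 4; BC3: 6; BC4: 2; BC5: 5.
Smallest is BC4 with 2 mismatches.

BC4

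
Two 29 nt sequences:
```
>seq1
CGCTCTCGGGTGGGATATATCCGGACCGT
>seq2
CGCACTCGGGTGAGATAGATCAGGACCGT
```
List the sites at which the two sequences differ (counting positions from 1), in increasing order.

Scanning 1-based: 4: T/A; 13: G/A; 18: T/G; 22: C/A.

4, 13, 18, 22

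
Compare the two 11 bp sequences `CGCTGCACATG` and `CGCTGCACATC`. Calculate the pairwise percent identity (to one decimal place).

1 position differs (11), so 10 of 11 match: 10/11 = 90.91%.

90.9%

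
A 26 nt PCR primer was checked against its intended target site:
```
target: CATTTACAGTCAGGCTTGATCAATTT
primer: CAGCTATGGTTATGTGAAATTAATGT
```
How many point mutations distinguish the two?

Comparing position by position, 12 bases differ: 3 (T/G), 4 (T/C), 7 (C/T), 8 (A/G), 11 (C/T), 13 (G/T), 15 (C/T), 16 (T/G), 17 (T/A), 18 (G/A), 21 (C/T), 25 (T/G).

12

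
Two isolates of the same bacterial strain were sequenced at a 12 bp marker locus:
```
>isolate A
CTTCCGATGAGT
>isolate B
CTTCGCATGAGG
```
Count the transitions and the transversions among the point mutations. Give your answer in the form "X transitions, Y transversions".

0 transitions, 3 transversions

Mismatches (1-based):
base 5: C→G (pyrimidine→purine, transversion)
base 6: G→C (purine→pyrimidine, transversion)
base 12: T→G (pyrimidine→purine, transversion)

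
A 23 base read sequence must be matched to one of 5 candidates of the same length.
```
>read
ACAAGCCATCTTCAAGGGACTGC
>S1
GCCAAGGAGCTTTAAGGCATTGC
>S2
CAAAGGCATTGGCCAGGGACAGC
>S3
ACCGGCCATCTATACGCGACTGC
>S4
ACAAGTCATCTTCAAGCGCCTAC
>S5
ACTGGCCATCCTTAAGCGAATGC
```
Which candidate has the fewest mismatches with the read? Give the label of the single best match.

S4

Hamming distances to read — S1: 9; S2: 8; S3: 6; S4: 4; S5: 6.
Smallest is S4 with 4 mismatches.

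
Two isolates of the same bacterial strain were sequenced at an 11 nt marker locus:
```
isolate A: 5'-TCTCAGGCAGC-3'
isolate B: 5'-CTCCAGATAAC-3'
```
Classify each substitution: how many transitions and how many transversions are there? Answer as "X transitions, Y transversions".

Mismatches (1-based):
position 1: T→C (pyrimidine→pyrimidine, transition)
position 2: C→T (pyrimidine→pyrimidine, transition)
position 3: T→C (pyrimidine→pyrimidine, transition)
position 7: G→A (purine→purine, transition)
position 8: C→T (pyrimidine→pyrimidine, transition)
position 10: G→A (purine→purine, transition)

6 transitions, 0 transversions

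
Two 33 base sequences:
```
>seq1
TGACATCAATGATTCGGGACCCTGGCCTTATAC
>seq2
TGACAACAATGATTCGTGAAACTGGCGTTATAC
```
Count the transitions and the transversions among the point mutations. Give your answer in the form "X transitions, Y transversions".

Mismatches (1-based):
base 6: T→A (pyrimidine→purine, transversion)
base 17: G→T (purine→pyrimidine, transversion)
base 20: C→A (pyrimidine→purine, transversion)
base 21: C→A (pyrimidine→purine, transversion)
base 27: C→G (pyrimidine→purine, transversion)

0 transitions, 5 transversions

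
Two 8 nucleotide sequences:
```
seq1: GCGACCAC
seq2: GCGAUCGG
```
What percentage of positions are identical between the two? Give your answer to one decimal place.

Mismatches at positions 5, 7, 8 (1-based): 3 of 8.
Identical positions: 5/8 = 62.5% → 62.5%.

62.5%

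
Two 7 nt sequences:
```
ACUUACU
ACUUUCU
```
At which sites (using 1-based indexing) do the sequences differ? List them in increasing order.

Differences at site 5 (A→U).

5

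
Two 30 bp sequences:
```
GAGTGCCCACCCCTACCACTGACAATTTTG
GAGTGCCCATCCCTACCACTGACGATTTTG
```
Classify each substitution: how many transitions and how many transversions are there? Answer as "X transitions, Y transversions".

2 transitions, 0 transversions

Transitions (purine↔purine or pyrimidine↔pyrimidine): 10 C→T, 24 A→G.
Transversions (purine↔pyrimidine): none.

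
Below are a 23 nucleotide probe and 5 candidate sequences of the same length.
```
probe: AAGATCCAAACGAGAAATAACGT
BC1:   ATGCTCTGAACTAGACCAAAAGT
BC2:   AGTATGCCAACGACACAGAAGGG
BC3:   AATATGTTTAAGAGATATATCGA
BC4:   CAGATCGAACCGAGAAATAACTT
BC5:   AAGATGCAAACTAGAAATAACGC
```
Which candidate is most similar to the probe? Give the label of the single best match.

BC5

BC1 differs at 9 positions; BC2 differs at 9 positions; BC3 differs at 9 positions; BC4 differs at 4 positions; BC5 differs at 3 positions. The closest is BC5.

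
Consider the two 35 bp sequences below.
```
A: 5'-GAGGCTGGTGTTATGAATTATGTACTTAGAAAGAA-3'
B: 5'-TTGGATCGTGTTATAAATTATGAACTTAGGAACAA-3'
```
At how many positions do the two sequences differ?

The sequences differ at positions 1, 2, 5, 7, 15, 23, 30, 33 (1-based) — 8 in total.

8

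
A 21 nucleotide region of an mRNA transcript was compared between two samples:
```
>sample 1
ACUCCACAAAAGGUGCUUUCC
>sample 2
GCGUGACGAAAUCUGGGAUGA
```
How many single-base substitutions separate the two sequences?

12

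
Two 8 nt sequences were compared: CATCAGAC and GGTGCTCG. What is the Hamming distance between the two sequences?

7

The sequences differ at positions 1, 2, 4, 5, 6, 7, 8 (1-based) — 7 in total.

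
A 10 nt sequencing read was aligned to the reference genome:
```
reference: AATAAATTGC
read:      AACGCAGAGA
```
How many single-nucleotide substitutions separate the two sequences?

Comparing position by position, 6 bases differ: 3 (T/C), 4 (A/G), 5 (A/C), 7 (T/G), 8 (T/A), 10 (C/A).

6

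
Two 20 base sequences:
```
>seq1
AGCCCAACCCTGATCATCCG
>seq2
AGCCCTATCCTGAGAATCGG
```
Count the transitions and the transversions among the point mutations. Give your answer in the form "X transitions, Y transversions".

1 transition, 4 transversions

Mismatches (1-based):
position 6: A→T (purine→pyrimidine, transversion)
position 8: C→T (pyrimidine→pyrimidine, transition)
position 14: T→G (pyrimidine→purine, transversion)
position 15: C→A (pyrimidine→purine, transversion)
position 19: C→G (pyrimidine→purine, transversion)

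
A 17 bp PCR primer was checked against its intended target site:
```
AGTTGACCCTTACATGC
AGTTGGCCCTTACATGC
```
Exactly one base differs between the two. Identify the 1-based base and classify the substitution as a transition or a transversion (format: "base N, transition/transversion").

base 6, transition

Base 6 changes A→G. A is a purine and G is a purine, so this is a transition.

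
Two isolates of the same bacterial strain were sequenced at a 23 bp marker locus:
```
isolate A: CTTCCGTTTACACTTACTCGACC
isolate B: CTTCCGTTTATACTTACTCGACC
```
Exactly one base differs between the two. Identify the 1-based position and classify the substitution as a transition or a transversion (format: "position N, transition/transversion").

position 11, transition

Position 11 changes C→T. C is a pyrimidine and T is a pyrimidine, so this is a transition.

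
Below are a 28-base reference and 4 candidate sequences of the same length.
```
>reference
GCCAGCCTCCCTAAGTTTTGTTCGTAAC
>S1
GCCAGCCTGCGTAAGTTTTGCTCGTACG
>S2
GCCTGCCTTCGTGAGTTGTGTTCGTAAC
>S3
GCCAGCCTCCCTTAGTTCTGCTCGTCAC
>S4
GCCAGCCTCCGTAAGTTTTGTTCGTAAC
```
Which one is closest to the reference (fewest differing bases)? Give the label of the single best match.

S4

Hamming distances to reference — S1: 5; S2: 5; S3: 4; S4: 1.
Smallest is S4 with 1 mismatch.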